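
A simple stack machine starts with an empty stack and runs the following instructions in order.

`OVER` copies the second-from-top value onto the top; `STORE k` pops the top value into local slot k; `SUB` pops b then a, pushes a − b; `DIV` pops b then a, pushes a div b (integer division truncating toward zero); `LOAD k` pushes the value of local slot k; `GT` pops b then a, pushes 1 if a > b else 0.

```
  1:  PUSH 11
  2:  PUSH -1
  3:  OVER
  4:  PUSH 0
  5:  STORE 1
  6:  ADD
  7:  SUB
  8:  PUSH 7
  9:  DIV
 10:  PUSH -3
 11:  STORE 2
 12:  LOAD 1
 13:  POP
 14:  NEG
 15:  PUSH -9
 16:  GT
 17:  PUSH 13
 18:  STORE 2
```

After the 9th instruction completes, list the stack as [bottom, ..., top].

PUSH 11  11
PUSH -1  11 -1
OVER     11 -1 11
PUSH 0   11 -1 11 0
STORE 1  11 -1 11
ADD      11 10
SUB      1
PUSH 7   1 7
DIV      0

[0]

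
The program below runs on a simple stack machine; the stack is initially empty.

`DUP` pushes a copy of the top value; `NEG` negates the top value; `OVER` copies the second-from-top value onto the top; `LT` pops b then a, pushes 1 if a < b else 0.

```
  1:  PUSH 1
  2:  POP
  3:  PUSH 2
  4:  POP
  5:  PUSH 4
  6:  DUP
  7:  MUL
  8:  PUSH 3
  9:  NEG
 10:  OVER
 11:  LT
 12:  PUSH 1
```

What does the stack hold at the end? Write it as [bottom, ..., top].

PUSH 1  [1]
POP     []
PUSH 2  [2]
POP     []
PUSH 4  [4]
DUP     [4, 4]
MUL     [16]
PUSH 3  [16, 3]
NEG     [16, -3]
OVER    [16, -3, 16]
LT      [16, 1]
PUSH 1  [16, 1, 1]

[16, 1, 1]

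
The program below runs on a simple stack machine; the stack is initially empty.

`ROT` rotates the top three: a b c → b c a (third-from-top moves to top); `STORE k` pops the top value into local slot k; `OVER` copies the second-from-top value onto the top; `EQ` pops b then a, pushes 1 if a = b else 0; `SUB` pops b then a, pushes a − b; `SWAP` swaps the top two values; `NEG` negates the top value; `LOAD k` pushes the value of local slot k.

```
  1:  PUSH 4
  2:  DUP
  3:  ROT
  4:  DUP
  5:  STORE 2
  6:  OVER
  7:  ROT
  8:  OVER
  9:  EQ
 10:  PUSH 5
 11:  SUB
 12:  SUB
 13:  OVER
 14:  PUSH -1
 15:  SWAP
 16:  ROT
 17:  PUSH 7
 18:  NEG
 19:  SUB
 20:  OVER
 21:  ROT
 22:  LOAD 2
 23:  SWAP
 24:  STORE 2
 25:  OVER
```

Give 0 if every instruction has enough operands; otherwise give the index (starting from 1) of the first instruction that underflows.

PUSH 4  4
DUP     4 4
ROT  — needs 3 operands, stack has 2 → underflow

3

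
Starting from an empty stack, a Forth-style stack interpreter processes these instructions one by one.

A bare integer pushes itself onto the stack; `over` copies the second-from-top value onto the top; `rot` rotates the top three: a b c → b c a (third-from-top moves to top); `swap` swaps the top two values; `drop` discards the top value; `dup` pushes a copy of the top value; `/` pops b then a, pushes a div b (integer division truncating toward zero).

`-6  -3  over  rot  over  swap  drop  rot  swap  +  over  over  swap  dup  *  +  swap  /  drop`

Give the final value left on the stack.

-6

-6   : [-6]
-3   : [-6, -3]
over : [-6, -3, -6]
rot  : [-3, -6, -6]
over : [-3, -6, -6, -6]
swap : [-3, -6, -6, -6]
drop : [-3, -6, -6]
rot  : [-6, -6, -3]
swap : [-6, -3, -6]
+    : [-6, -9]
over : [-6, -9, -6]
over : [-6, -9, -6, -9]
swap : [-6, -9, -9, -6]
dup  : [-6, -9, -9, -6, -6]
*    : [-6, -9, -9, 36]
+    : [-6, -9, 27]
swap : [-6, 27, -9]
/    : [-6, -3]
drop : [-6]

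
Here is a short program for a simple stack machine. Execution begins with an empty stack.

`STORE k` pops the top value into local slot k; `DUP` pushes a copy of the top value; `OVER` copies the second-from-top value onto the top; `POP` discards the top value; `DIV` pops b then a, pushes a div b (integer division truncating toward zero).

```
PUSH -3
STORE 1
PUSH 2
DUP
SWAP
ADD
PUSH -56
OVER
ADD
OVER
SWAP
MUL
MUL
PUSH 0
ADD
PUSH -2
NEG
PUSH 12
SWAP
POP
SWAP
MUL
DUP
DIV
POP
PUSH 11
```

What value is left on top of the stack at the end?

11

PUSH -3  → -3
STORE 1  → (empty)
PUSH 2   → 2
DUP      → 2 2
SWAP     → 2 2
ADD      → 4
PUSH -56 → 4 -56
OVER     → 4 -56 4
ADD      → 4 -52
OVER     → 4 -52 4
SWAP     → 4 4 -52
MUL      → 4 -208
MUL      → -832
PUSH 0   → -832 0
ADD      → -832
PUSH -2  → -832 -2
NEG      → -832 2
PUSH 12  → -832 2 12
SWAP     → -832 12 2
POP      → -832 12
SWAP     → 12 -832
MUL      → -9984
DUP      → -9984 -9984
DIV      → 1
POP      → (empty)
PUSH 11  → 11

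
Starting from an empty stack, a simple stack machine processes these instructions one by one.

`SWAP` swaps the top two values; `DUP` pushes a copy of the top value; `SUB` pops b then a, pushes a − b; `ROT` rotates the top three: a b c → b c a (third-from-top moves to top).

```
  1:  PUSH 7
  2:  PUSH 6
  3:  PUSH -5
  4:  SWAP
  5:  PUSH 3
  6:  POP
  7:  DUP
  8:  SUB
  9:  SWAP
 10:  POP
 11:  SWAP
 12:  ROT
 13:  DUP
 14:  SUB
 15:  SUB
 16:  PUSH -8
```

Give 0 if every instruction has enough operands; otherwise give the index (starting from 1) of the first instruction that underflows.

12

PUSH 7  -> 7
PUSH 6  -> 7 6
PUSH -5 -> 7 6 -5
SWAP    -> 7 -5 6
PUSH 3  -> 7 -5 6 3
POP     -> 7 -5 6
DUP     -> 7 -5 6 6
SUB     -> 7 -5 0
SWAP    -> 7 0 -5
POP     -> 7 0
SWAP    -> 0 7
ROT  — needs 3 operands, stack has 2 → underflow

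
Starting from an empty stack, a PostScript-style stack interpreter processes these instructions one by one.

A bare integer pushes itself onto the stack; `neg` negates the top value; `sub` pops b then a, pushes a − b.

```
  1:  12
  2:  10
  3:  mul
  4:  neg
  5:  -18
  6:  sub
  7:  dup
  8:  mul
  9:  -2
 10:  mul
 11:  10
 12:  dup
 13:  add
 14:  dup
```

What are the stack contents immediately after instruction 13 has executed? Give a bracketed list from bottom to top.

12   12
10   12 10
mul  120
neg  -120
-18  -120 -18
sub  -102
dup  -102 -102
mul  10404
-2   10404 -2
mul  -20808
10   -20808 10
dup  -20808 10 10
add  -20808 20

[-20808, 20]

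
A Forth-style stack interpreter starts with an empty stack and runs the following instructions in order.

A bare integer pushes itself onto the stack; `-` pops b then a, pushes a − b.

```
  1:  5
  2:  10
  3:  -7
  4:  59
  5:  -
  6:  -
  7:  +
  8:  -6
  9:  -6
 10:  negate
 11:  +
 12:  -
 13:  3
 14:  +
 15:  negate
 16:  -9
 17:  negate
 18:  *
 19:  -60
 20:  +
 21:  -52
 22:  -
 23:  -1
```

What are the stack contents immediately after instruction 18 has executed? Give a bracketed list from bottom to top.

[-756]

5      -> [5]
10     -> [5, 10]
-7     -> [5, 10, -7]
59     -> [5, 10, -7, 59]
-      -> [5, 10, -66]
-      -> [5, 76]
+      -> [81]
-6     -> [81, -6]
-6     -> [81, -6, -6]
negate -> [81, -6, 6]
+      -> [81, 0]
-      -> [81]
3      -> [81, 3]
+      -> [84]
negate -> [-84]
-9     -> [-84, -9]
negate -> [-84, 9]
*      -> [-756]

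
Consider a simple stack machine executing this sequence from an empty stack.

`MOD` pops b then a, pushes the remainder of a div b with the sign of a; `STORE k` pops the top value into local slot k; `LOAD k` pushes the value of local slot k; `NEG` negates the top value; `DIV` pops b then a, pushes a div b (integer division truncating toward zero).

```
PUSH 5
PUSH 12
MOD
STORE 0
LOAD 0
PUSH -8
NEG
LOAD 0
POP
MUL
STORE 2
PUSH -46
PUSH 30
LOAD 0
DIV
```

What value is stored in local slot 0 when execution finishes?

PUSH 5   : [5]
PUSH 12  : [5, 12]
MOD      : [5]
STORE 0  : []
LOAD 0   : [5]
PUSH -8  : [5, -8]
NEG      : [5, 8]
LOAD 0   : [5, 8, 5]
POP      : [5, 8]
MUL      : [40]
STORE 2  : []
PUSH -46 : [-46]
PUSH 30  : [-46, 30]
LOAD 0   : [-46, 30, 5]
DIV      : [-46, 6]

5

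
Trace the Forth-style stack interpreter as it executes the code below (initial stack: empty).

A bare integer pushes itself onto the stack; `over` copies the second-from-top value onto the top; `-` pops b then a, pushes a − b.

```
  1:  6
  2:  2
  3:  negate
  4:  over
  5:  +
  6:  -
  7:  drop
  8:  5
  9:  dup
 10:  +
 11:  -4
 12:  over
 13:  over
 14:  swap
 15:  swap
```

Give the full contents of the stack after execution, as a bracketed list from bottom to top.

[10, -4, 10, -4]

6      -> [6]
2      -> [6, 2]
negate -> [6, -2]
over   -> [6, -2, 6]
+      -> [6, 4]
-      -> [2]
drop   -> []
5      -> [5]
dup    -> [5, 5]
+      -> [10]
-4     -> [10, -4]
over   -> [10, -4, 10]
over   -> [10, -4, 10, -4]
swap   -> [10, -4, -4, 10]
swap   -> [10, -4, 10, -4]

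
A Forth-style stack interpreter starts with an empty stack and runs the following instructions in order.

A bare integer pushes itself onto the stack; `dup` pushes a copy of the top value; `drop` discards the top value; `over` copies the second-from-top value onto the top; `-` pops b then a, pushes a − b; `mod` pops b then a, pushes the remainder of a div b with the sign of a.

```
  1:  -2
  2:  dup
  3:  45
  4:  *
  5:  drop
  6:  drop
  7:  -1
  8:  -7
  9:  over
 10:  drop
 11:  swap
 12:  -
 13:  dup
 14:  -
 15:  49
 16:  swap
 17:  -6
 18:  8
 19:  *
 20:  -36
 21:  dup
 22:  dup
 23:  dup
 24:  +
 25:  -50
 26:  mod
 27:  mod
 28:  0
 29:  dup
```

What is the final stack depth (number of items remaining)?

7

-2   -> [-2]
dup  -> [-2, -2]
45   -> [-2, -2, 45]
*    -> [-2, -90]
drop -> [-2]
drop -> []
-1   -> [-1]
-7   -> [-1, -7]
over -> [-1, -7, -1]
drop -> [-1, -7]
swap -> [-7, -1]
-    -> [-6]
dup  -> [-6, -6]
-    -> [0]
49   -> [0, 49]
swap -> [49, 0]
-6   -> [49, 0, -6]
8    -> [49, 0, -6, 8]
*    -> [49, 0, -48]
-36  -> [49, 0, -48, -36]
dup  -> [49, 0, -48, -36, -36]
dup  -> [49, 0, -48, -36, -36, -36]
dup  -> [49, 0, -48, -36, -36, -36, -36]
+    -> [49, 0, -48, -36, -36, -72]
-50  -> [49, 0, -48, -36, -36, -72, -50]
mod  -> [49, 0, -48, -36, -36, -22]
mod  -> [49, 0, -48, -36, -14]
0    -> [49, 0, -48, -36, -14, 0]
dup  -> [49, 0, -48, -36, -14, 0, 0]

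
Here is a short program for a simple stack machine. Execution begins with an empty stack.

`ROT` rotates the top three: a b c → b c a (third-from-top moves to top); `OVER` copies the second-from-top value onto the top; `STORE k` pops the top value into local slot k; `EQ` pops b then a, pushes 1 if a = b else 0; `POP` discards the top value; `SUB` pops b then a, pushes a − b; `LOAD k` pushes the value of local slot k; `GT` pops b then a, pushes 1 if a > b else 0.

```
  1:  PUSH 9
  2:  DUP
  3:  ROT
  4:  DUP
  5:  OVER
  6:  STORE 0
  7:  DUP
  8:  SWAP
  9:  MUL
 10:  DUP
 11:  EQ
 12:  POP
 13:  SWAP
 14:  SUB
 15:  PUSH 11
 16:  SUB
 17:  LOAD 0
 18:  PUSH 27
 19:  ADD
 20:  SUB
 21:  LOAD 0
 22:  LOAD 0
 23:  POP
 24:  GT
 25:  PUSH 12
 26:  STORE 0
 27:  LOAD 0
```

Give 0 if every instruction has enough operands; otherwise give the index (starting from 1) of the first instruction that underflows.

3

PUSH 9 -> [9]
DUP    -> [9, 9]
ROT  — needs 3 operands, stack has 2 → underflow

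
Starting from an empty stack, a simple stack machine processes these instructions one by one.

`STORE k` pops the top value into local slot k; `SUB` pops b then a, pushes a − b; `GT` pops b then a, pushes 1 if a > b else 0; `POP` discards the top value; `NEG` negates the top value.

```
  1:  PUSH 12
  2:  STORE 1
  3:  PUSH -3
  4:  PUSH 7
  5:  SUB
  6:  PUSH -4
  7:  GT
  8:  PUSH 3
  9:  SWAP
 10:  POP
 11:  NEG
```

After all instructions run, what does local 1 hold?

PUSH 12 → 12
STORE 1 → (empty)
PUSH -3 → -3
PUSH 7  → -3 7
SUB     → -10
PUSH -4 → -10 -4
GT      → 0
PUSH 3  → 0 3
SWAP    → 3 0
POP     → 3
NEG     → -3

12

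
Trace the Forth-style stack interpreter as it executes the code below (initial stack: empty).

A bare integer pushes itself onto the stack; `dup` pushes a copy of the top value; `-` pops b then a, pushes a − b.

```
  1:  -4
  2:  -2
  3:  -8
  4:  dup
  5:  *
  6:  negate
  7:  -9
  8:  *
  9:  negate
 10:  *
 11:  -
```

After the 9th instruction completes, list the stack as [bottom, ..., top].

-4     -> -4
-2     -> -4 -2
-8     -> -4 -2 -8
dup    -> -4 -2 -8 -8
*      -> -4 -2 64
negate -> -4 -2 -64
-9     -> -4 -2 -64 -9
*      -> -4 -2 576
negate -> -4 -2 -576

[-4, -2, -576]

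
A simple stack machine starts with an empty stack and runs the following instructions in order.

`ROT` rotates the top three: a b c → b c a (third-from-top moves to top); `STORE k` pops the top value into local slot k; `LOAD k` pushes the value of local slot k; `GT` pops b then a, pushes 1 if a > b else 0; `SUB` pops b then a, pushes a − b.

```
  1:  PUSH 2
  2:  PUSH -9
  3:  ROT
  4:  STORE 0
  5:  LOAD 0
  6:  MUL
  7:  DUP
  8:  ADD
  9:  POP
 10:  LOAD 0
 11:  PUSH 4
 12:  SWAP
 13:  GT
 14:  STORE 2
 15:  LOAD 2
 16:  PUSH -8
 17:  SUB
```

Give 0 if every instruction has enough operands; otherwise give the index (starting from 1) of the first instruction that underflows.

PUSH 2  → 2
PUSH -9 → 2 -9
ROT  — needs 3 operands, stack has 2 → underflow

3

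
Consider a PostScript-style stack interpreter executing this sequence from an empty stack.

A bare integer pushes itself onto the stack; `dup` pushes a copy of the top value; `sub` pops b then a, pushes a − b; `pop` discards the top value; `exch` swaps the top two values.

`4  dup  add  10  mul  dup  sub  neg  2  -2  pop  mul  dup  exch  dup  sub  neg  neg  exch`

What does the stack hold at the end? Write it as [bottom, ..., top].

[0, 0]

4    : [4]
dup  : [4, 4]
add  : [8]
10   : [8, 10]
mul  : [80]
dup  : [80, 80]
sub  : [0]
neg  : [0]
2    : [0, 2]
-2   : [0, 2, -2]
pop  : [0, 2]
mul  : [0]
dup  : [0, 0]
exch : [0, 0]
dup  : [0, 0, 0]
sub  : [0, 0]
neg  : [0, 0]
neg  : [0, 0]
exch : [0, 0]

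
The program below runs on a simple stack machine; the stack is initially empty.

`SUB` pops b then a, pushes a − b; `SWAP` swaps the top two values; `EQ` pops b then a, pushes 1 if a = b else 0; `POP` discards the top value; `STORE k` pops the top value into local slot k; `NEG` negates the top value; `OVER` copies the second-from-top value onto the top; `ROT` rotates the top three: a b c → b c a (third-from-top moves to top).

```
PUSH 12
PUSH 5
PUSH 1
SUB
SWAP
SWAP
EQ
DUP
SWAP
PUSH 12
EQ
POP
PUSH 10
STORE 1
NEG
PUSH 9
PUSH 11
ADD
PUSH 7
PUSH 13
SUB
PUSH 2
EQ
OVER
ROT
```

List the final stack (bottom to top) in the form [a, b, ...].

[0, 0, 20, 20]

PUSH 12 -> [12]
PUSH 5  -> [12, 5]
PUSH 1  -> [12, 5, 1]
SUB     -> [12, 4]
SWAP    -> [4, 12]
SWAP    -> [12, 4]
EQ      -> [0]
DUP     -> [0, 0]
SWAP    -> [0, 0]
PUSH 12 -> [0, 0, 12]
EQ      -> [0, 0]
POP     -> [0]
PUSH 10 -> [0, 10]
STORE 1 -> [0]
NEG     -> [0]
PUSH 9  -> [0, 9]
PUSH 11 -> [0, 9, 11]
ADD     -> [0, 20]
PUSH 7  -> [0, 20, 7]
PUSH 13 -> [0, 20, 7, 13]
SUB     -> [0, 20, -6]
PUSH 2  -> [0, 20, -6, 2]
EQ      -> [0, 20, 0]
OVER    -> [0, 20, 0, 20]
ROT     -> [0, 0, 20, 20]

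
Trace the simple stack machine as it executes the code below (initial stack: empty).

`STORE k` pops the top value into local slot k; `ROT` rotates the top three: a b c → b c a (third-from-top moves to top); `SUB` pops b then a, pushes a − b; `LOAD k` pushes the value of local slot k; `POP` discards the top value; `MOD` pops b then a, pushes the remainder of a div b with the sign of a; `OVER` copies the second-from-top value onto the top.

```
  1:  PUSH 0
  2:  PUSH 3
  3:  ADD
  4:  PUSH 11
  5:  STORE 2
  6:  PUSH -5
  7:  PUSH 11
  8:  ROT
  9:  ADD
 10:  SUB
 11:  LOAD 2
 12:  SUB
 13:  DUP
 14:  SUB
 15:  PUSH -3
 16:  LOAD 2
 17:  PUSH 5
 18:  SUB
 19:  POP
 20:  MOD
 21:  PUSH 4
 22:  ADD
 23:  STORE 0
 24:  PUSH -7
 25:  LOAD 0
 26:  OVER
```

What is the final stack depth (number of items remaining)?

3

PUSH 0  → [0]
PUSH 3  → [0, 3]
ADD     → [3]
PUSH 11 → [3, 11]
STORE 2 → [3]
PUSH -5 → [3, -5]
PUSH 11 → [3, -5, 11]
ROT     → [-5, 11, 3]
ADD     → [-5, 14]
SUB     → [-19]
LOAD 2  → [-19, 11]
SUB     → [-30]
DUP     → [-30, -30]
SUB     → [0]
PUSH -3 → [0, -3]
LOAD 2  → [0, -3, 11]
PUSH 5  → [0, -3, 11, 5]
SUB     → [0, -3, 6]
POP     → [0, -3]
MOD     → [0]
PUSH 4  → [0, 4]
ADD     → [4]
STORE 0 → []
PUSH -7 → [-7]
LOAD 0  → [-7, 4]
OVER    → [-7, 4, -7]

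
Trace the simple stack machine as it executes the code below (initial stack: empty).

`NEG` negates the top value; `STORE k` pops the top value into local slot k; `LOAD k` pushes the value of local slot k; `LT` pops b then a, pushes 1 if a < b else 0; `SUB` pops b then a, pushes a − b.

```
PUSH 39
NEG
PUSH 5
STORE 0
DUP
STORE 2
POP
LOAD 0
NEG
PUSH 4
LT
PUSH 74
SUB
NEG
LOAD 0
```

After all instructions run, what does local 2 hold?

PUSH 39 → 39
NEG     → -39
PUSH 5  → -39 5
STORE 0 → -39
DUP     → -39 -39
STORE 2 → -39
POP     → (empty)
LOAD 0  → 5
NEG     → -5
PUSH 4  → -5 4
LT      → 1
PUSH 74 → 1 74
SUB     → -73
NEG     → 73
LOAD 0  → 73 5

-39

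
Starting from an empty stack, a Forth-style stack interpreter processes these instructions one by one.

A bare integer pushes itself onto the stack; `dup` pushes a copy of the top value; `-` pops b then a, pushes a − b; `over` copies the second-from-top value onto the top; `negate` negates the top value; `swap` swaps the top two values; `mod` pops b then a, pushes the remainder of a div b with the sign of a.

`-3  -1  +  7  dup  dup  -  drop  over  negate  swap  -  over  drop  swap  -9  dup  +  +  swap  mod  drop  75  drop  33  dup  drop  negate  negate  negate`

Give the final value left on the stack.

-33

-3     : [-3]
-1     : [-3, -1]
+      : [-4]
7      : [-4, 7]
dup    : [-4, 7, 7]
dup    : [-4, 7, 7, 7]
-      : [-4, 7, 0]
drop   : [-4, 7]
over   : [-4, 7, -4]
negate : [-4, 7, 4]
swap   : [-4, 4, 7]
-      : [-4, -3]
over   : [-4, -3, -4]
drop   : [-4, -3]
swap   : [-3, -4]
-9     : [-3, -4, -9]
dup    : [-3, -4, -9, -9]
+      : [-3, -4, -18]
+      : [-3, -22]
swap   : [-22, -3]
mod    : [-1]
drop   : []
75     : [75]
drop   : []
33     : [33]
dup    : [33, 33]
drop   : [33]
negate : [-33]
negate : [33]
negate : [-33]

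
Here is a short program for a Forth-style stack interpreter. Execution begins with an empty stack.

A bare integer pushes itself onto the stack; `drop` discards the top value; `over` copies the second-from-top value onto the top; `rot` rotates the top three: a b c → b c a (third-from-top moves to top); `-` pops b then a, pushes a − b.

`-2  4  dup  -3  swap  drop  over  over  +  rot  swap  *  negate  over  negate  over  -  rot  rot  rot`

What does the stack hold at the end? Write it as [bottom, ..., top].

-2     : [-2]
4      : [-2, 4]
dup    : [-2, 4, 4]
-3     : [-2, 4, 4, -3]
swap   : [-2, 4, -3, 4]
drop   : [-2, 4, -3]
over   : [-2, 4, -3, 4]
over   : [-2, 4, -3, 4, -3]
+      : [-2, 4, -3, 1]
rot    : [-2, -3, 1, 4]
swap   : [-2, -3, 4, 1]
*      : [-2, -3, 4]
negate : [-2, -3, -4]
over   : [-2, -3, -4, -3]
negate : [-2, -3, -4, 3]
over   : [-2, -3, -4, 3, -4]
-      : [-2, -3, -4, 7]
rot    : [-2, -4, 7, -3]
rot    : [-2, 7, -3, -4]
rot    : [-2, -3, -4, 7]

[-2, -3, -4, 7]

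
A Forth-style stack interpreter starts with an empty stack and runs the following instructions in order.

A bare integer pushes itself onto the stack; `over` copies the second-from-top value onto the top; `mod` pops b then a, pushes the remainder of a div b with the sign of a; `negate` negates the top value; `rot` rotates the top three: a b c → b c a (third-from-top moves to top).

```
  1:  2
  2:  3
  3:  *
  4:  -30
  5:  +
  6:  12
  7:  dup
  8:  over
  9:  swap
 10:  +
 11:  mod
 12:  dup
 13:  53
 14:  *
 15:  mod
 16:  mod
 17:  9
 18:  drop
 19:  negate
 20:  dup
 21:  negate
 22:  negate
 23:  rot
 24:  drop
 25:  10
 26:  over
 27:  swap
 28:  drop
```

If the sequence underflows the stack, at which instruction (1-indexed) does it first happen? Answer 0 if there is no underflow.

23

2      -> [2]
3      -> [2, 3]
*      -> [6]
-30    -> [6, -30]
+      -> [-24]
12     -> [-24, 12]
dup    -> [-24, 12, 12]
over   -> [-24, 12, 12, 12]
swap   -> [-24, 12, 12, 12]
+      -> [-24, 12, 24]
mod    -> [-24, 12]
dup    -> [-24, 12, 12]
53     -> [-24, 12, 12, 53]
*      -> [-24, 12, 636]
mod    -> [-24, 12]
mod    -> [0]
9      -> [0, 9]
drop   -> [0]
negate -> [0]
dup    -> [0, 0]
negate -> [0, 0]
negate -> [0, 0]
rot  — needs 3 operands, stack has 2 → underflow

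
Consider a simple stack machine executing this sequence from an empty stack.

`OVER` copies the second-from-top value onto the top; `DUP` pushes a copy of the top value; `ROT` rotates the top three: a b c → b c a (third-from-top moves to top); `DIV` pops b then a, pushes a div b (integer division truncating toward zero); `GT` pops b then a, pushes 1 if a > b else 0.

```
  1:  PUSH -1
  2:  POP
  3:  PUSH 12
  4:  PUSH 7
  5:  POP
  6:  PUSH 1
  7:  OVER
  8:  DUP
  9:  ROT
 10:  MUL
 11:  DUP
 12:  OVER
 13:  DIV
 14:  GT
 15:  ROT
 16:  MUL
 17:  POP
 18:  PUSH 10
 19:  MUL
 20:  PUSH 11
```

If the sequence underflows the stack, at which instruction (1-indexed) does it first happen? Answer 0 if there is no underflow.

0

PUSH -1 -> [-1]
POP     -> []
PUSH 12 -> [12]
PUSH 7  -> [12, 7]
POP     -> [12]
PUSH 1  -> [12, 1]
OVER    -> [12, 1, 12]
DUP     -> [12, 1, 12, 12]
ROT     -> [12, 12, 12, 1]
MUL     -> [12, 12, 12]
DUP     -> [12, 12, 12, 12]
OVER    -> [12, 12, 12, 12, 12]
DIV     -> [12, 12, 12, 1]
GT      -> [12, 12, 1]
ROT     -> [12, 1, 12]
MUL     -> [12, 12]
POP     -> [12]
PUSH 10 -> [12, 10]
MUL     -> [120]
PUSH 11 -> [120, 11]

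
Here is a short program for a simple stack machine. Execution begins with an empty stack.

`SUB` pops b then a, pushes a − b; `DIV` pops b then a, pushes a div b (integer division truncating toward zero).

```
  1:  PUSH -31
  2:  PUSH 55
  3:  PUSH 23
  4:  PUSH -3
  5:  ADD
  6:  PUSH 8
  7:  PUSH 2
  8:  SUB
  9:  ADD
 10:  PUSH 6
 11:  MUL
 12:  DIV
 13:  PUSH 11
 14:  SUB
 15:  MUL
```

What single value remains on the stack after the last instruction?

PUSH -31 -> -31
PUSH 55  -> -31 55
PUSH 23  -> -31 55 23
PUSH -3  -> -31 55 23 -3
ADD      -> -31 55 20
PUSH 8   -> -31 55 20 8
PUSH 2   -> -31 55 20 8 2
SUB      -> -31 55 20 6
ADD      -> -31 55 26
PUSH 6   -> -31 55 26 6
MUL      -> -31 55 156
DIV      -> -31 0
PUSH 11  -> -31 0 11
SUB      -> -31 -11
MUL      -> 341

341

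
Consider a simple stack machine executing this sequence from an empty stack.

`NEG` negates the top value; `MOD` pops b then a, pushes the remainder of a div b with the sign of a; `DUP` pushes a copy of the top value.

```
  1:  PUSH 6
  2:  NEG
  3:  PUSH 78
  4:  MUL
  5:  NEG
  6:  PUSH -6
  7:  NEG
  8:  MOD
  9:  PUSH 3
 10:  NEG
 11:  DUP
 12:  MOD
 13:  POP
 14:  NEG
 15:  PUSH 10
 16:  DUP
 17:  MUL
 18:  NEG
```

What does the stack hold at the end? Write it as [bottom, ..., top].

PUSH 6  : [6]
NEG     : [-6]
PUSH 78 : [-6, 78]
MUL     : [-468]
NEG     : [468]
PUSH -6 : [468, -6]
NEG     : [468, 6]
MOD     : [0]
PUSH 3  : [0, 3]
NEG     : [0, -3]
DUP     : [0, -3, -3]
MOD     : [0, 0]
POP     : [0]
NEG     : [0]
PUSH 10 : [0, 10]
DUP     : [0, 10, 10]
MUL     : [0, 100]
NEG     : [0, -100]

[0, -100]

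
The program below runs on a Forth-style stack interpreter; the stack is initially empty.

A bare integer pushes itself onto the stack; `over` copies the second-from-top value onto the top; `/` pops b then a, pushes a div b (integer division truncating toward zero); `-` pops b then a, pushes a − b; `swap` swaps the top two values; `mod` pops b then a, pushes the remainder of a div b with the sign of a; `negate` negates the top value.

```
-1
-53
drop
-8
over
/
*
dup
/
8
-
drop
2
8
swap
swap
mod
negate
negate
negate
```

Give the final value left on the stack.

-1     → -1
-53    → -1 -53
drop   → -1
-8     → -1 -8
over   → -1 -8 -1
/      → -1 8
*      → -8
dup    → -8 -8
/      → 1
8      → 1 8
-      → -7
drop   → (empty)
2      → 2
8      → 2 8
swap   → 8 2
swap   → 2 8
mod    → 2
negate → -2
negate → 2
negate → -2

-2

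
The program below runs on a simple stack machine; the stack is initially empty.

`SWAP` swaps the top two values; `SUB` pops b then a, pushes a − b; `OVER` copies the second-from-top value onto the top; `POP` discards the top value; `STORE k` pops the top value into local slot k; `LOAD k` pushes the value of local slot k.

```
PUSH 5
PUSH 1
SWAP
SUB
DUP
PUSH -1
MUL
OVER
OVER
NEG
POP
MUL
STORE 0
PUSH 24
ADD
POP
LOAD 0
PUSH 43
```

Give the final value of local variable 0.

PUSH 5  : 5
PUSH 1  : 5 1
SWAP    : 1 5
SUB     : -4
DUP     : -4 -4
PUSH -1 : -4 -4 -1
MUL     : -4 4
OVER    : -4 4 -4
OVER    : -4 4 -4 4
NEG     : -4 4 -4 -4
POP     : -4 4 -4
MUL     : -4 -16
STORE 0 : -4
PUSH 24 : -4 24
ADD     : 20
POP     : (empty)
LOAD 0  : -16
PUSH 43 : -16 43

-16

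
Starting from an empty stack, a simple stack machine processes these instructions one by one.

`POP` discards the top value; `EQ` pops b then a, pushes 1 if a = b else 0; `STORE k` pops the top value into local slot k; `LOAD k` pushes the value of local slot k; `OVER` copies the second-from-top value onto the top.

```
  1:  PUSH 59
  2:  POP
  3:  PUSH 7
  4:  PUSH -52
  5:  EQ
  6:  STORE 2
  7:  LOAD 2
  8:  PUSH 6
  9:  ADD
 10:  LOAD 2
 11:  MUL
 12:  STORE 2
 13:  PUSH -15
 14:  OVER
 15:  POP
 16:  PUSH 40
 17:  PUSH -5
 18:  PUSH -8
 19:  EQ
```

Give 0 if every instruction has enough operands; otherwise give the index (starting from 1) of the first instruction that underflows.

14

PUSH 59  -> [59]
POP      -> []
PUSH 7   -> [7]
PUSH -52 -> [7, -52]
EQ       -> [0]
STORE 2  -> []
LOAD 2   -> [0]
PUSH 6   -> [0, 6]
ADD      -> [6]
LOAD 2   -> [6, 0]
MUL      -> [0]
STORE 2  -> []
PUSH -15 -> [-15]
OVER  — needs 2 operands, stack has 1 → underflow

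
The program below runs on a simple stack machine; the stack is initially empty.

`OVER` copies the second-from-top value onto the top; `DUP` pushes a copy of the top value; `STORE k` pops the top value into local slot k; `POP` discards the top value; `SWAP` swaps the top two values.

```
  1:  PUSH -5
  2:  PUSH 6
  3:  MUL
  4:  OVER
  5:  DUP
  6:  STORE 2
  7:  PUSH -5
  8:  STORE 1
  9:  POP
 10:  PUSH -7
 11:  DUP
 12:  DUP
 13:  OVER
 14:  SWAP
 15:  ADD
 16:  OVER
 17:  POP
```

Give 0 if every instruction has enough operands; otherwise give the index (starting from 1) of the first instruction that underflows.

4

PUSH -5  [-5]
PUSH 6   [-5, 6]
MUL      [-30]
OVER  — needs 2 operands, stack has 1 → underflow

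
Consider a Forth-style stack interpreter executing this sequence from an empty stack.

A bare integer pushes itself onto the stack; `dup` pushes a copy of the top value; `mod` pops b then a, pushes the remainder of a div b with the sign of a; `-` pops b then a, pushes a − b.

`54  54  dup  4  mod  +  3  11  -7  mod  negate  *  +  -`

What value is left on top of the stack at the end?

54     : [54]
54     : [54, 54]
dup    : [54, 54, 54]
4      : [54, 54, 54, 4]
mod    : [54, 54, 2]
+      : [54, 56]
3      : [54, 56, 3]
11     : [54, 56, 3, 11]
-7     : [54, 56, 3, 11, -7]
mod    : [54, 56, 3, 4]
negate : [54, 56, 3, -4]
*      : [54, 56, -12]
+      : [54, 44]
-      : [10]

10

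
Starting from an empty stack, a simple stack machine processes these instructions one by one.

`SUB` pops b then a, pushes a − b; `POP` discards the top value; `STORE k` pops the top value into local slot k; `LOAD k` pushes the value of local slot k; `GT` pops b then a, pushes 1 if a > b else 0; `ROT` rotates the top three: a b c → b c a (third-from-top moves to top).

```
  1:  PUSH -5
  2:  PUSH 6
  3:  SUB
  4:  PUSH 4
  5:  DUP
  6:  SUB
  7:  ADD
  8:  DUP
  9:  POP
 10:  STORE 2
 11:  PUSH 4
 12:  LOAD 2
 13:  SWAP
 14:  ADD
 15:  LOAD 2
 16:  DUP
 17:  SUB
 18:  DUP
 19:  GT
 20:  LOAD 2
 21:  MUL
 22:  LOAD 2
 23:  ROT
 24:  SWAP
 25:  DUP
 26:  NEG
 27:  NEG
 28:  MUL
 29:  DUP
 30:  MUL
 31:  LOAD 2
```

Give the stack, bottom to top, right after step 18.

[-7, 0, 0]

PUSH -5  -5
PUSH 6   -5 6
SUB      -11
PUSH 4   -11 4
DUP      -11 4 4
SUB      -11 0
ADD      -11
DUP      -11 -11
POP      -11
STORE 2  (empty)
PUSH 4   4
LOAD 2   4 -11
SWAP     -11 4
ADD      -7
LOAD 2   -7 -11
DUP      -7 -11 -11
SUB      -7 0
DUP      -7 0 0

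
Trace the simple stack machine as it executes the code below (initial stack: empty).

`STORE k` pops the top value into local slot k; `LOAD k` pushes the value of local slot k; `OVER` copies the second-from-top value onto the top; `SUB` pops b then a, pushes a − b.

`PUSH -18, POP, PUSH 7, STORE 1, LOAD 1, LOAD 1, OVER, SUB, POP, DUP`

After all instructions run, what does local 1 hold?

7

PUSH -18 → [-18]
POP      → []
PUSH 7   → [7]
STORE 1  → []
LOAD 1   → [7]
LOAD 1   → [7, 7]
OVER     → [7, 7, 7]
SUB      → [7, 0]
POP      → [7]
DUP      → [7, 7]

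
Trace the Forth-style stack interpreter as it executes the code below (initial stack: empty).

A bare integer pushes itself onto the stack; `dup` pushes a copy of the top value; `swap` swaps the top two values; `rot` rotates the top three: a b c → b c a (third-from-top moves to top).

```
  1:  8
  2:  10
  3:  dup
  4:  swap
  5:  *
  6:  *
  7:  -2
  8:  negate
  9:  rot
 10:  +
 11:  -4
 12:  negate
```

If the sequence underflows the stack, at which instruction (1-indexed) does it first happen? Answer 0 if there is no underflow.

9

8      : 8
10     : 8 10
dup    : 8 10 10
swap   : 8 10 10
*      : 8 100
*      : 800
-2     : 800 -2
negate : 800 2
rot  — needs 3 operands, stack has 2 → underflow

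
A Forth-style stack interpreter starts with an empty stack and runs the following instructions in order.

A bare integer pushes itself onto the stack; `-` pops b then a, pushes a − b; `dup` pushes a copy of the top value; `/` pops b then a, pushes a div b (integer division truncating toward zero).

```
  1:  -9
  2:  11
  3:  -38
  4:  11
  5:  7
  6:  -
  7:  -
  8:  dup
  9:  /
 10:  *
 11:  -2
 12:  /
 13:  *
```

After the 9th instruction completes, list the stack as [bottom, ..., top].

-9  → -9
11  → -9 11
-38 → -9 11 -38
11  → -9 11 -38 11
7   → -9 11 -38 11 7
-   → -9 11 -38 4
-   → -9 11 -42
dup → -9 11 -42 -42
/   → -9 11 1

[-9, 11, 1]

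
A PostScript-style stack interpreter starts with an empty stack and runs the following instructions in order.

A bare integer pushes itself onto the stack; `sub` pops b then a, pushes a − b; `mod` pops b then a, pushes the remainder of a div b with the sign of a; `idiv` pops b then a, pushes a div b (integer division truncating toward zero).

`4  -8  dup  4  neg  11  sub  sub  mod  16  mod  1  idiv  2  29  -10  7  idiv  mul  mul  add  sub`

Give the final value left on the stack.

63

4    → 4
-8   → 4 -8
dup  → 4 -8 -8
4    → 4 -8 -8 4
neg  → 4 -8 -8 -4
11   → 4 -8 -8 -4 11
sub  → 4 -8 -8 -15
sub  → 4 -8 7
mod  → 4 -1
16   → 4 -1 16
mod  → 4 -1
1    → 4 -1 1
idiv → 4 -1
2    → 4 -1 2
29   → 4 -1 2 29
-10  → 4 -1 2 29 -10
7    → 4 -1 2 29 -10 7
idiv → 4 -1 2 29 -1
mul  → 4 -1 2 -29
mul  → 4 -1 -58
add  → 4 -59
sub  → 63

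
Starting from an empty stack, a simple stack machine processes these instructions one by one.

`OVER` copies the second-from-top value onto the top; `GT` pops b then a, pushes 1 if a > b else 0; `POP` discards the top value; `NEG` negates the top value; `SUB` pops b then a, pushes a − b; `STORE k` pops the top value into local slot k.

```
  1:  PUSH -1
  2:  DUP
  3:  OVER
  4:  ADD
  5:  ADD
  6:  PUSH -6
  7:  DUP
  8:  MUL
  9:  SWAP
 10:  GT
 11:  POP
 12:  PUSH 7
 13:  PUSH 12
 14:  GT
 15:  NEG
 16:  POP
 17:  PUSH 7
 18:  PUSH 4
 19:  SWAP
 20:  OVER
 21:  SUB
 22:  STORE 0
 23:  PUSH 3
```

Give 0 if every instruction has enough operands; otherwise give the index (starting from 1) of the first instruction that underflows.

0

PUSH -1 : [-1]
DUP     : [-1, -1]
OVER    : [-1, -1, -1]
ADD     : [-1, -2]
ADD     : [-3]
PUSH -6 : [-3, -6]
DUP     : [-3, -6, -6]
MUL     : [-3, 36]
SWAP    : [36, -3]
GT      : [1]
POP     : []
PUSH 7  : [7]
PUSH 12 : [7, 12]
GT      : [0]
NEG     : [0]
POP     : []
PUSH 7  : [7]
PUSH 4  : [7, 4]
SWAP    : [4, 7]
OVER    : [4, 7, 4]
SUB     : [4, 3]
STORE 0 : [4]
PUSH 3  : [4, 3]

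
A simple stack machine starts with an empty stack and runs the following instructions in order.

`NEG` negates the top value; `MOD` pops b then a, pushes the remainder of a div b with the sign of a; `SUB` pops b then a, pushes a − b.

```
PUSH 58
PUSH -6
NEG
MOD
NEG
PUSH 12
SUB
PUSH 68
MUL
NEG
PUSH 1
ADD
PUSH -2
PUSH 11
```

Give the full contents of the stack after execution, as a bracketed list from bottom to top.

[1089, -2, 11]

PUSH 58 -> [58]
PUSH -6 -> [58, -6]
NEG     -> [58, 6]
MOD     -> [4]
NEG     -> [-4]
PUSH 12 -> [-4, 12]
SUB     -> [-16]
PUSH 68 -> [-16, 68]
MUL     -> [-1088]
NEG     -> [1088]
PUSH 1  -> [1088, 1]
ADD     -> [1089]
PUSH -2 -> [1089, -2]
PUSH 11 -> [1089, -2, 11]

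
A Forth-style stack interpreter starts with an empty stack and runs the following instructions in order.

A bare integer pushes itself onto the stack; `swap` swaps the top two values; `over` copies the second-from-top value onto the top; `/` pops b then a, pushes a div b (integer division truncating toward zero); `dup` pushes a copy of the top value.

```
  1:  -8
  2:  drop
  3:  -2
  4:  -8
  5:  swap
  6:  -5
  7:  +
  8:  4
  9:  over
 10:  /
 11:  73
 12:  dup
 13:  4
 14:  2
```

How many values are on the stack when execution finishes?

7

-8   -> -8
drop -> (empty)
-2   -> -2
-8   -> -2 -8
swap -> -8 -2
-5   -> -8 -2 -5
+    -> -8 -7
4    -> -8 -7 4
over -> -8 -7 4 -7
/    -> -8 -7 0
73   -> -8 -7 0 73
dup  -> -8 -7 0 73 73
4    -> -8 -7 0 73 73 4
2    -> -8 -7 0 73 73 4 2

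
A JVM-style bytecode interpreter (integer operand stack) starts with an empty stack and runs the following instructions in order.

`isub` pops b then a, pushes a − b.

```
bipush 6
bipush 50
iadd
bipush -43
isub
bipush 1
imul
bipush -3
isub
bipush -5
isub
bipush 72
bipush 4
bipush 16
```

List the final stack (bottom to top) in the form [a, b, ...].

[107, 72, 4, 16]

bipush 6   : [6]
bipush 50  : [6, 50]
iadd       : [56]
bipush -43 : [56, -43]
isub       : [99]
bipush 1   : [99, 1]
imul       : [99]
bipush -3  : [99, -3]
isub       : [102]
bipush -5  : [102, -5]
isub       : [107]
bipush 72  : [107, 72]
bipush 4   : [107, 72, 4]
bipush 16  : [107, 72, 4, 16]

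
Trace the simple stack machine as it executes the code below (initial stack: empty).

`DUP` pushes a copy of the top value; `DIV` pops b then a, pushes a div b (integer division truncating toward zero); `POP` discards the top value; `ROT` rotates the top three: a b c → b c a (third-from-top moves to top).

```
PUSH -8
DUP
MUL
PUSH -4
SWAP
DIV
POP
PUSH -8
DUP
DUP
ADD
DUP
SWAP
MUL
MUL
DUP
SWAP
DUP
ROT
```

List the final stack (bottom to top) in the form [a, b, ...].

[-2048, -2048, -2048]

PUSH -8 : [-8]
DUP     : [-8, -8]
MUL     : [64]
PUSH -4 : [64, -4]
SWAP    : [-4, 64]
DIV     : [0]
POP     : []
PUSH -8 : [-8]
DUP     : [-8, -8]
DUP     : [-8, -8, -8]
ADD     : [-8, -16]
DUP     : [-8, -16, -16]
SWAP    : [-8, -16, -16]
MUL     : [-8, 256]
MUL     : [-2048]
DUP     : [-2048, -2048]
SWAP    : [-2048, -2048]
DUP     : [-2048, -2048, -2048]
ROT     : [-2048, -2048, -2048]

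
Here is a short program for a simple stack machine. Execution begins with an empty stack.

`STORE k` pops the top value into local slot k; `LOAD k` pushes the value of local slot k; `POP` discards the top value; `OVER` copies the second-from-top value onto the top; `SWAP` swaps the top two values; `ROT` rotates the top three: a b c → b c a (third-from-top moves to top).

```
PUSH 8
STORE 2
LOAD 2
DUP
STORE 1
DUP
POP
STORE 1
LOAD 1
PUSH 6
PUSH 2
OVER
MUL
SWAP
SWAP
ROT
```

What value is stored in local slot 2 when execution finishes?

PUSH 8  → 8
STORE 2 → (empty)
LOAD 2  → 8
DUP     → 8 8
STORE 1 → 8
DUP     → 8 8
POP     → 8
STORE 1 → (empty)
LOAD 1  → 8
PUSH 6  → 8 6
PUSH 2  → 8 6 2
OVER    → 8 6 2 6
MUL     → 8 6 12
SWAP    → 8 12 6
SWAP    → 8 6 12
ROT     → 6 12 8

8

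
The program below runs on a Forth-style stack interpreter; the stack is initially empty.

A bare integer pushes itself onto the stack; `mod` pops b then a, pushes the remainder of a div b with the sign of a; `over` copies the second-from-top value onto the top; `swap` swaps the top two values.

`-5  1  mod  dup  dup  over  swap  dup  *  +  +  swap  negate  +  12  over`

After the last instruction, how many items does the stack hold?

3

-5     : -5
1      : -5 1
mod    : 0
dup    : 0 0
dup    : 0 0 0
over   : 0 0 0 0
swap   : 0 0 0 0
dup    : 0 0 0 0 0
*      : 0 0 0 0
+      : 0 0 0
+      : 0 0
swap   : 0 0
negate : 0 0
+      : 0
12     : 0 12
over   : 0 12 0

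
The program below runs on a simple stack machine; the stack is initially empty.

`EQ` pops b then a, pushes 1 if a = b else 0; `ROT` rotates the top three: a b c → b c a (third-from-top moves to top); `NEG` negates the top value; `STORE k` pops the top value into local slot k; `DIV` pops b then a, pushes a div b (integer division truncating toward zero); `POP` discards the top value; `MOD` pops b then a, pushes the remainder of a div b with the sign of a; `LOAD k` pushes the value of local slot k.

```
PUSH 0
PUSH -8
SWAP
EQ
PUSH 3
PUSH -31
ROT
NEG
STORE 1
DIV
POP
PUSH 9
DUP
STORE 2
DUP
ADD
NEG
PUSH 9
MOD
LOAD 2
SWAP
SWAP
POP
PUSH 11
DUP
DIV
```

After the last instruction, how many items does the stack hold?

PUSH 0   → [0]
PUSH -8  → [0, -8]
SWAP     → [-8, 0]
EQ       → [0]
PUSH 3   → [0, 3]
PUSH -31 → [0, 3, -31]
ROT      → [3, -31, 0]
NEG      → [3, -31, 0]
STORE 1  → [3, -31]
DIV      → [0]
POP      → []
PUSH 9   → [9]
DUP      → [9, 9]
STORE 2  → [9]
DUP      → [9, 9]
ADD      → [18]
NEG      → [-18]
PUSH 9   → [-18, 9]
MOD      → [0]
LOAD 2   → [0, 9]
SWAP     → [9, 0]
SWAP     → [0, 9]
POP      → [0]
PUSH 11  → [0, 11]
DUP      → [0, 11, 11]
DIV      → [0, 1]

2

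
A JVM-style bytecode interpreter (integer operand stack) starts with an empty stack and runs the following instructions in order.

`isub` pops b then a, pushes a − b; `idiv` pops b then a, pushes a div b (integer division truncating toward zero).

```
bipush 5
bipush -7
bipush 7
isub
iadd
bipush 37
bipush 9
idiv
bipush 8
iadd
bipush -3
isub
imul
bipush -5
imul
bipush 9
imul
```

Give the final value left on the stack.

bipush 5  → 5
bipush -7 → 5 -7
bipush 7  → 5 -7 7
isub      → 5 -14
iadd      → -9
bipush 37 → -9 37
bipush 9  → -9 37 9
idiv      → -9 4
bipush 8  → -9 4 8
iadd      → -9 12
bipush -3 → -9 12 -3
isub      → -9 15
imul      → -135
bipush -5 → -135 -5
imul      → 675
bipush 9  → 675 9
imul      → 6075

6075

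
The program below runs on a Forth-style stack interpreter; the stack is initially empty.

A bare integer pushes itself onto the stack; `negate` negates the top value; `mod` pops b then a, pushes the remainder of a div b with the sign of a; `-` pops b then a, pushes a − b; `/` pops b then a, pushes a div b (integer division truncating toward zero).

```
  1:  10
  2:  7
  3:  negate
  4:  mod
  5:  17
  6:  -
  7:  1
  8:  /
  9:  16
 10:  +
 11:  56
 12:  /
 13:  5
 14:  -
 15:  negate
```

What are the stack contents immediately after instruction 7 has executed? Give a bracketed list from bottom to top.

10     → 10
7      → 10 7
negate → 10 -7
mod    → 3
17     → 3 17
-      → -14
1      → -14 1

[-14, 1]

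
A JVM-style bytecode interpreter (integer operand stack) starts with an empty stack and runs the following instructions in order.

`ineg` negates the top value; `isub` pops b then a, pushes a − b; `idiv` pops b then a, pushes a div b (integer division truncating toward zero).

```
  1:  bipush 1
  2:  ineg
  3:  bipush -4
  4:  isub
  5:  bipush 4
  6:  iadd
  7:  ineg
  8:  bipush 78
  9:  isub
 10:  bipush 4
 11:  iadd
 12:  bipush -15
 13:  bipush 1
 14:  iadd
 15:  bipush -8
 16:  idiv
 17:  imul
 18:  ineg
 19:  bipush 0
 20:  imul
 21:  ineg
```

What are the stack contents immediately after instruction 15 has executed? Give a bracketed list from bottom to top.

[-81, -14, -8]

bipush 1   -> [1]
ineg       -> [-1]
bipush -4  -> [-1, -4]
isub       -> [3]
bipush 4   -> [3, 4]
iadd       -> [7]
ineg       -> [-7]
bipush 78  -> [-7, 78]
isub       -> [-85]
bipush 4   -> [-85, 4]
iadd       -> [-81]
bipush -15 -> [-81, -15]
bipush 1   -> [-81, -15, 1]
iadd       -> [-81, -14]
bipush -8  -> [-81, -14, -8]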